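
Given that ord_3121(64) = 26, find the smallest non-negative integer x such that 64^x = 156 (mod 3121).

23

Successive powers of 64 modulo 3121:
  64^0=1  64^1=64  64^2=975  64^3=3101  64^4=1841  64^5=2347
  64^6=400  64^7=632  64^8=2996  64^9=1363  64^10=2965  64^11=2500
  64^12=829  64^13=3120  64^14=3057  64^15=2146  64^16=20  64^17=1280
  64^18=774  64^19=2721  64^20=2489  64^21=125  64^22=1758  64^23=156
So 64^23 ≡ 156 (mod 3121), giving x = 23.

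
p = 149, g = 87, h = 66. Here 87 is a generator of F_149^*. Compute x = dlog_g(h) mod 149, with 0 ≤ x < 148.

Baby-step giant-step with m = ceil(sqrt(148)) = 13.
Baby table (87^j mod 149 for j=0..12):
  0:1  1:87  2:119  3:72  4:6  5:75  6:118  7:134
  8:36  9:3  10:112  11:59  12:67
Giant step factor: 87^(-13) ≡ 58 (mod 149).
Scan 66·58^i mod 149 for i = 0, 1, …:
  i=0: 66   i=1: 103   i=2: 14   i=3: 67
Match at i=3, j=12: x = 3·13 + 12 = 51.

51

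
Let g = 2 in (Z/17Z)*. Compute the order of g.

8

The order of 2 must divide p − 1 = 16 = 2^4.
Divisors: 1, 2, 4, 8, 16.
Check each in increasing order: 2^1 ≡ 2;  2^2 ≡ 4;  2^4 ≡ 16;  2^8 ≡ 1.
Smallest exponent giving 1 is 8.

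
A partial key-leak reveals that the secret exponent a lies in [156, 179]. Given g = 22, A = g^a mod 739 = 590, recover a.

175

Compute 22^156 mod 739 = 185, then multiply by 22 repeatedly:
  22^156=185  22^157=375  22^158=121  22^159=445  22^160=183
  22^161=331  22^162=631  22^163=580  22^164=197  22^165=639
  22^166=17  22^167=374  22^168=99  22^169=700  22^170=620
  22^171=338  22^172=46  22^173=273  22^174=94  22^175=590
Found 590 at exponent 175.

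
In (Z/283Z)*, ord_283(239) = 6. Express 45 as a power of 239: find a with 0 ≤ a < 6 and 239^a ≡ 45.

5

Successive powers of 239 modulo 283:
  239^0=1  239^1=239  239^2=238  239^3=282  239^4=44  239^5=45
So 239^5 ≡ 45 (mod 283), giving a = 5.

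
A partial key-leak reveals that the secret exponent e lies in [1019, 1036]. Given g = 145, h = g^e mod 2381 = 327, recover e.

1034

Compute 145^1019 mod 2381 = 184, then multiply by 145 repeatedly:
  145^1019=184  145^1020=489  145^1021=1856  145^1022=67  145^1023=191
  145^1024=1504  145^1025=1409  145^1026=1920  145^1027=2204  145^1028=526
  145^1029=78  145^1030=1786  145^1031=1822  145^1032=2280  145^1033=2022
  145^1034=327
Found 327 at exponent 1034.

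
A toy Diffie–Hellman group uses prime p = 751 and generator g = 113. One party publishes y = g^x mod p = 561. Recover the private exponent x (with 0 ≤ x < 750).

Baby-step giant-step with m = ceil(sqrt(750)) = 28.
Baby table (113^j mod 751 for j=0..27):
  0:1  1:113  2:2  3:226  4:4  5:452  6:8  7:153
  8:16  9:306  10:32  11:612  12:64  13:473  14:128  15:195
  16:256  17:390  18:512  19:29  20:273  21:58  22:546  23:116
  24:341  25:232  26:682  27:464
Giant step factor: 113^(-28) ≡ 234 (mod 751).
Scan 561·234^i mod 751 for i = 0, 1, …:
  i=0: 561   i=1: 600   i=2: 714   i=3: 354
  i=4: 226
Match at i=4, j=3: x = 4·28 + 3 = 115.

115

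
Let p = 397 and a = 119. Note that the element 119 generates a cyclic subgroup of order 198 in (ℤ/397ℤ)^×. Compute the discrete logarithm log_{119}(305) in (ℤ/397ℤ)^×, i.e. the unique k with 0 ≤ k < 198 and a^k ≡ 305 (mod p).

Baby-step giant-step with m = ceil(sqrt(198)) = 15.
Baby table (119^j mod 397 for j=0..14):
  0:1  1:119  2:266  3:291  4:90  5:388  6:120  7:385
  8:160  9:381  10:81  11:111  12:108  13:148  14:144
Giant step factor: 119^(-15) ≡ 226 (mod 397).
Scan 305·226^i mod 397 for i = 0, 1, …:
  i=0: 305   i=1: 249   i=2: 297   i=3: 29
  i=4: 202   i=5: 394   i=6: 116   i=7: 14
  i=8: 385
Match at i=8, j=7: k = 8·15 + 7 = 127.

127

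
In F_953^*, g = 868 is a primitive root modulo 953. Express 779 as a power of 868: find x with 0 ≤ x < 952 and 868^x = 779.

Baby-step giant-step with m = ceil(sqrt(952)) = 31.
Baby table (868^j mod 953 for j=0..30):
  0:1  1:868  2:554  3:560  4:50  5:515  6:63  7:363
  8:594  9:19  10:291  11:43  12:157  13:950  14:255  15:244
  16:226  17:803  18:361  19:764  20:817  21:124  22:896  23:80
  24:824  25:482  26:9  27:188  28:221  29:275  30:450
Giant step factor: 868^(-31) ≡ 931 (mod 953).
Scan 779·931^i mod 953 for i = 0, 1, …:
  i=0: 779   i=1: 16   i=2: 601   i=3: 120
  i=4: 219   i=5: 900   i=6: 213   i=7: 79
  i=8: 168   i=9: 116     …   i=27: 581
  i=28: 560
Match at i=28, j=3: x = 28·31 + 3 = 871.

871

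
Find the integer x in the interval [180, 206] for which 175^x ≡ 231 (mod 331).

183

Compute 175^180 mod 331 = 167, then multiply by 175 repeatedly:
  175^180=167  175^181=97  175^182=94  175^183=231
Found 231 at exponent 183.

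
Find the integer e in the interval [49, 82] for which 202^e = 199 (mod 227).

79

Compute 202^49 mod 227 = 13, then multiply by 202 repeatedly:
  202^49=13  202^50=129  202^51=180  202^52=40  202^53=135
  202^54=30  202^55=158  202^56=136  202^57=5  202^58=102
  202^59=174  202^60=190  202^61=17  202^62=29  202^63=183
  202^64=192  202^65=194  202^66=144  202^67=32  202^68=108
  202^69=24  202^70=81  202^71=18  202^72=4  202^73=127
  202^74=3  202^75=152  202^76=59  202^77=114  202^78=101
  202^79=199
Found 199 at exponent 79.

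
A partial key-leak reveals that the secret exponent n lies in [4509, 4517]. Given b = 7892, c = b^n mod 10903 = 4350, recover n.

4509

Compute 7892^4509 mod 10903 = 4350, then multiply by 7892 repeatedly:
  7892^4509=4350
Found 4350 at exponent 4509.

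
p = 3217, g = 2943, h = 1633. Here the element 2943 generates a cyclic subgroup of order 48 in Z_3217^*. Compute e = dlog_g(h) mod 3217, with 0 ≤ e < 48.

Successive powers of 2943 modulo 3217:
  2943^0=1  2943^1=2943  2943^2=1085  2943^3=1891  2943^4=3020  2943^5=2506
  2943^6=1794  2943^7=645  2943^8=205  2943^9=1736  2943^10=452  2943^11=1615
  2943^12=1436  2943^13=2227  2943^14=1032  2943^15=328  2943^16=204  2943^17=2010
  2943^18=2584  2943^19=2941  2943^20=1633
So 2943^20 ≡ 1633 (mod 3217), giving e = 20.

20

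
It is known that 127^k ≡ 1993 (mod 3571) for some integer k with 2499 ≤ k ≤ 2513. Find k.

Compute 127^2499 mod 3571 = 661, then multiply by 127 repeatedly:
  127^2499=661  127^2500=1814  127^2501=1834  127^2502=803  127^2503=1993
Found 1993 at exponent 2503.

2503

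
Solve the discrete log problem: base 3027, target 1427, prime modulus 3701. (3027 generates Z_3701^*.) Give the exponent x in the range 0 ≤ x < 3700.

Baby-step giant-step with m = ceil(sqrt(3700)) = 61.
Baby table (3027^j mod 3701 for j=0..60):
  0:1  1:3027  2:2754  3:1706  4:1167  5:1755  6:1450  7:3465
  8:3622  9:1432  10:793  11:2163  12:332  13:1993  14:181  15:139
  16:2540  17:1603  18:270  19:3070  20:3380  21:1696  22:505  23:122
  24:2895  25:2898  26:876  27:1736  28:3153  29:2953  30:816  31:1465
  32:757  33:520  34:1115  35:3494  36:2581  37:3577  38:2154  39:2697
  40:3114  41:3332  42:739  43:1549  44:3357  45:2394  46:80  47:1595
  48:1961  49:3244  50:835  51:3463  52:1269  53:3326  54:1082  55:3530
  56:523  57:2794  58:653  59:297  60:3377
Giant step factor: 3027^(-61) ≡ 1524 (mod 3701).
Scan 1427·1524^i mod 3701 for i = 0, 1, …:
  i=0: 1427   i=1: 2261   i=2: 133   i=3: 2838
  i=4: 2344   i=5: 791   i=6: 2659   i=7: 3422
  i=8: 419   i=9: 1984     …   i=46: 3688
  i=47: 2394
Match at i=47, j=45: x = 47·61 + 45 = 2912.

2912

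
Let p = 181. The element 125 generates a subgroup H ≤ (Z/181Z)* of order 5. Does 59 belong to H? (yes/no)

yes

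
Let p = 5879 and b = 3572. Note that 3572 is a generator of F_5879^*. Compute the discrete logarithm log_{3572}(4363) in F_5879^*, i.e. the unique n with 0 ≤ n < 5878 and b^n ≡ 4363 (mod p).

3733

Baby-step giant-step with m = ceil(sqrt(5878)) = 77.
Baby table (3572^j mod 5879 for j=0..76):
  0:1  1:3572  2:1754  3:4153  4:1799  5:281  6:4302  7:4917
  8:2951  9:5804  10:2534  11:3667  12:112  13:292  14:2441  15:695
  16:1602  17:2077  18:5625  19:3957  20:1288  21:3358  22:1616  23:5053
  24:786  25:3309  26:2958  27:1413  28:3054  29:3343  30:947  31:2259
  32:3160  33:5719  34:4622  35:1552  36:5726  37:231  38:2072  39:5402
  40:1066  41:4039  42:242  43:211  44:1180  45:5596  46:312  47:3333
  48:501  49:2356  50:2783  51:5366  52:1812  53:5564  54:3588  55:116
  56:2822  57:3578  58:5549  59:2919  60:3201  61:5196  62:109  63:1334
  64:3058  65:5873  66:2084  67:1234  68:4477  69:964  70:4193  71:3583
  72:5772  73:5810  74:450  75:2433  76:1514
Giant step factor: 3572^(-77) ≡ 1461 (mod 5879).
Scan 4363·1461^i mod 5879 for i = 0, 1, …:
  i=0: 4363   i=1: 1507   i=2: 2981   i=3: 4781
  i=4: 789   i=5: 445   i=6: 3455   i=7: 3573
  i=8: 5480   i=9: 4961     …   i=47: 3501
  i=48: 231
Match at i=48, j=37: n = 48·77 + 37 = 3733.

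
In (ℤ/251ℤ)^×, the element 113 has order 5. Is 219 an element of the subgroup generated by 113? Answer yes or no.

⟨113⟩ has order 5; its elements mod 251 are {1, 20, 113, 149, 219}.
219 is in this set.

yes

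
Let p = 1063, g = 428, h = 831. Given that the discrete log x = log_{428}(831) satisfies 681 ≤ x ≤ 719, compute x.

692

Compute 428^681 mod 1063 = 495, then multiply by 428 repeatedly:
  428^681=495  428^682=323  428^683=54  428^684=789  428^685=721
  428^686=318  428^687=40  428^688=112  428^689=101  428^690=708
  428^691=69  428^692=831
Found 831 at exponent 692.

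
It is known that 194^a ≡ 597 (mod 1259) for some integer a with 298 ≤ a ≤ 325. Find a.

325

Compute 194^298 mod 1259 = 419, then multiply by 194 repeatedly:
  194^298=419  194^299=710  194^300=509  194^301=544  194^302=1039
  194^303=126  194^304=523  194^305=742  194^306=422  194^307=33
  194^308=107  194^309=614  194^310=770  194^311=818  194^312=58
  194^313=1180  194^314=1041  194^315=514  194^316=255  194^317=369
  194^318=1082  194^319=914  194^320=1056  194^321=906  194^322=763
  194^323=719  194^324=996  194^325=597
Found 597 at exponent 325.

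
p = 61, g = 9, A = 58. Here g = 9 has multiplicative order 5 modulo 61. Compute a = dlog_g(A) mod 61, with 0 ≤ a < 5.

3

Successive powers of 9 modulo 61:
  9^0=1  9^1=9  9^2=20  9^3=58
So 9^3 ≡ 58 (mod 61), giving a = 3.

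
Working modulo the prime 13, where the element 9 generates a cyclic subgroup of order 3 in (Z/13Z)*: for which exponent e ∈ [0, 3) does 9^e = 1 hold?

Successive powers of 9 modulo 13:
  9^0=1
So 9^0 ≡ 1 (mod 13), giving e = 0.

0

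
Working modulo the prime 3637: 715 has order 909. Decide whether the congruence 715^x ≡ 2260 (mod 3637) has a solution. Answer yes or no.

2260 ∈ ⟨715⟩ iff 2260^909 ≡ 1 (mod 3637), since |⟨715⟩| = 909.
2260^909 mod 3637 = 3636.
Since 3636 ≠ 1, 2260 does not lie in the subgroup.

no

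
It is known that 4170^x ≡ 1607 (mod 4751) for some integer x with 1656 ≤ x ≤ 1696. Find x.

1664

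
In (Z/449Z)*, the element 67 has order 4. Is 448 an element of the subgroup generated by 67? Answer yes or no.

yes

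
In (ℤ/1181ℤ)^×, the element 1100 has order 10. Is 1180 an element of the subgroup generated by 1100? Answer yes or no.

yes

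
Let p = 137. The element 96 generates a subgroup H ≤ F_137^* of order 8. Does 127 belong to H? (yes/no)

yes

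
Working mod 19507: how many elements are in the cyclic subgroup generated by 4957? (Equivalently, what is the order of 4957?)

The order of 4957 must divide p − 1 = 19506 = 2 · 3 · 3251.
Divisors: 1, 2, 3, 6, 3251, 6502, 9753, 19506.
Check each in increasing order: 4957^1 ≡ 4957;  4957^2 ≡ 12536;  4957^3 ≡ 11157;  4957^6 ≡ 4482;  4957^3251 ≡ 15679;  4957^6502 ≡ 3827;  4957^9753 ≡ 1.
Smallest exponent giving 1 is 9753.

9753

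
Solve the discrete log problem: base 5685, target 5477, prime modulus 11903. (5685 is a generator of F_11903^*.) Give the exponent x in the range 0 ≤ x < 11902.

3664

Baby-step giant-step with m = ceil(sqrt(11902)) = 110.
Baby table (5685^j mod 11903 for j=0..109):
  0:1  1:5685  2:2580  3:2804  4:2623  5:9199  6:6436  7:10741
  8:195  9:1596  10:3174  11:11145  12:11559  13:8355  14:5205  15:11470
  16:2316  17:1742  18:11877  19:6929  20:4338  21:10417  22:3220  23:10789
  24:11209  25:6406  26:6833  27:6116  28:797  29:7805  30:8944  31:8927
  32:7506  33:11258  34:11202  35:2320  36:676  37:10294  38:6242  39:2927
  40:11504  41:5158  42:6141  43:86  44:887  45:7626  46:3084  47:11324
  48:5516  49:5958  50:7195  51:4867  52:6323  53:11098  54:6230  55:6125
  56:4350  57:7219  58:10374  59:8728  60:6976  61:9667  62:744  63:4075
  64:3137  65:3151  66:11323  67:11734  68:3378  69:4391  70:2244  71:9027
  72:4662  73:7392  74:5930  75:2754  76:4045  77:11132  78:9072  79:10524
  80:4462  81:1177  82:1759  83:1395  84:3177  85:4394  86:7396  87:4864
  88:1171  89:3358  90:9721  91:10159  92:559  93:11717  94:1957  95:8143
  96:2188  97:145  98:3018  99:5107  100:1878  101:11342  102:719  103:4786
  104:10055  105:4469  106:5263  107:7916  108:9120  109:9635
Giant step factor: 5685^(-110) ≡ 11247 (mod 11903).
Scan 5477·11247^i mod 11903 for i = 0, 1, …:
  i=0: 5477   i=1: 1794   i=2: 1533   i=3: 6107
  i=4: 5119   i=5: 10485   i=6: 1774   i=7: 2750
  i=8: 5256   i=9: 3934     …   i=32: 11269
  i=33: 11202
Match at i=33, j=34: x = 33·110 + 34 = 3664.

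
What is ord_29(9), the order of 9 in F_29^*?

The order of 9 must divide p − 1 = 28 = 2^2 · 7.
Divisors: 1, 2, 4, 7, 14, 28.
Check each in increasing order: 9^1 ≡ 9;  9^2 ≡ 23;  9^4 ≡ 7;  9^7 ≡ 28;  9^14 ≡ 1.
Smallest exponent giving 1 is 14.

14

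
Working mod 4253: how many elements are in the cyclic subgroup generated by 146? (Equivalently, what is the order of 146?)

4252

The order of 146 must divide p − 1 = 4252 = 2^2 · 1063.
Divisors: 1, 2, 4, 1063, 2126, 4252.
Check each in increasing order: 146^1 ≡ 146;  146^2 ≡ 51;  146^4 ≡ 2601;  146^1063 ≡ 3692;  146^2126 ≡ 4252;  146^4252 ≡ 1.
Smallest exponent giving 1 is 4252.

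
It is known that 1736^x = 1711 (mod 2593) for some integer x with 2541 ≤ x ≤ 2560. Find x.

2554

Compute 1736^2541 mod 2593 = 883, then multiply by 1736 repeatedly:
  1736^2541=883  1736^2542=425  1736^2543=1388  1736^2544=671  1736^2545=599
  1736^2546=71  1736^2547=1385  1736^2548=649  1736^2549=1302  1736^2550=1769
  1736^2551=872  1736^2552=2073  1736^2553=2237  1736^2554=1711
Found 1711 at exponent 2554.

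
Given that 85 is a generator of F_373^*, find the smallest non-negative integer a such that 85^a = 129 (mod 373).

Successive powers of 85 modulo 373:
  85^0=1  85^1=85  85^2=138  85^3=167  85^4=21  85^5=293
  85^6=287  85^7=150  85^8=68  85^9=185  85^10=59  85^11=166
  85^12=309  85^13=155  85^14=120  85^15=129
So 85^15 ≡ 129 (mod 373), giving a = 15.

15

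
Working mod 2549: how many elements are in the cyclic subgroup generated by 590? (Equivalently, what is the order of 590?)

2548

The order of 590 must divide p − 1 = 2548 = 2^2 · 7^2 · 13.
Divisors: 1, 2, 4, 7, 13, 14, 26, 28, 49, 52, 91, 98, 182, 196, 364, 637, 1274, 2548.
Check each in increasing order: 590^1 ≡ 590;  590^2 ≡ 1436;  590^4 ≡ 2504;  590^7 ≡ 2142;  590^13 ≡ 2307;  590^14 ≡ 2513;  590^26 ≡ 2486;  590^28 ≡ 1296;  590^49 ≡ 1491;  590^52 ≡ 1420;  590^91 ≡ 663;  590^98 ≡ 353;  590^182 ≡ 1141;  590^196 ≡ 2257;  590^364 ≡ 1891;  590^637 ≡ 357;  590^1274 ≡ 2548;  590^2548 ≡ 1.
Smallest exponent giving 1 is 2548.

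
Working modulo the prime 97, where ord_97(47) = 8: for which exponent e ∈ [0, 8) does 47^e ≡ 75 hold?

2

Successive powers of 47 modulo 97:
  47^0=1  47^1=47  47^2=75
So 47^2 ≡ 75 (mod 97), giving e = 2.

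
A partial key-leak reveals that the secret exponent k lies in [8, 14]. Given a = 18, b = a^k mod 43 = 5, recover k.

Compute 18^8 mod 43 = 40, then multiply by 18 repeatedly:
  18^8=40  18^9=32  18^10=17  18^11=5
Found 5 at exponent 11.

11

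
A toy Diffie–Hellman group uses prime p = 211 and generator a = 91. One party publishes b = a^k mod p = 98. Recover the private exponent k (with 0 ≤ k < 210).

Baby-step giant-step with m = ceil(sqrt(210)) = 15.
Baby table (91^j mod 211 for j=0..14):
  0:1  1:91  2:52  3:90  4:172  5:38  6:82  7:77
  8:44  9:206  10:178  11:162  12:183  13:195  14:21
Giant step factor: 91^(-15) ≡ 88 (mod 211).
Scan 98·88^i mod 211 for i = 0, 1, …:
  i=0: 98   i=1: 184   i=2: 156   i=3: 13
  i=4: 89   i=5: 25   i=6: 90
Match at i=6, j=3: k = 6·15 + 3 = 93.

93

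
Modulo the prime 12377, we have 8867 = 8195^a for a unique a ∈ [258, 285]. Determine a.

Compute 8195^258 mod 12377 = 2165, then multiply by 8195 repeatedly:
  8195^258=2165  8195^259=5934  8195^260=12274  8195^261=9928  8195^262=5939
  8195^263=3741  8195^264=12043  8195^265=10564  8195^266=7242  8195^267=475
  8195^268=6247  8195^269=2893  8195^270=6180  8195^271=10793  8195^272=2593
  8195^273=10703  8195^274=7663  8195^275=9764  8195^276=11052  8195^277=8631
  8195^278=8867
Found 8867 at exponent 278.

278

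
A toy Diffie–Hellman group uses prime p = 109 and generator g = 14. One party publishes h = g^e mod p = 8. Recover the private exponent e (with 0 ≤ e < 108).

63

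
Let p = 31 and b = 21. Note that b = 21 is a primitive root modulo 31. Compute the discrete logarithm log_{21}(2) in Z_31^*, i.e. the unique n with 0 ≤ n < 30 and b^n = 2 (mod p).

6

Successive powers of 21 modulo 31:
  21^0=1  21^1=21  21^2=7  21^3=23  21^4=18  21^5=6
  21^6=2
So 21^6 ≡ 2 (mod 31), giving n = 6.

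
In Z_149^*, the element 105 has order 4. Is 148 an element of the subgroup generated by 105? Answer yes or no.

yes

⟨105⟩ has order 4; its elements mod 149 are {1, 44, 105, 148}.
148 is in this set.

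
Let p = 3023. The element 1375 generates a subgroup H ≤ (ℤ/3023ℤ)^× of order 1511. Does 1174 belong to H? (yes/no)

no

1174 ∈ ⟨1375⟩ iff 1174^1511 ≡ 1 (mod 3023), since |⟨1375⟩| = 1511.
1174^1511 mod 3023 = 3022.
Since 3022 ≠ 1, 1174 does not lie in the subgroup.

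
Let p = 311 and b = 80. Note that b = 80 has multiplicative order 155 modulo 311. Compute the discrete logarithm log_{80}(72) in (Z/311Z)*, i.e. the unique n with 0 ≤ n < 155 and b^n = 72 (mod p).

Baby-step giant-step with m = ceil(sqrt(155)) = 13.
Baby table (80^j mod 311 for j=0..12):
  0:1  1:80  2:180  3:94  4:56  5:126  6:128  7:288
  8:26  9:214  10:15  11:267  12:212
Giant step factor: 80^(-13) ≡ 163 (mod 311).
Scan 72·163^i mod 311 for i = 0, 1, …:
  i=0: 72   i=1: 229   i=2: 7   i=3: 208
  i=4: 5   i=5: 193   i=6: 48   i=7: 49
  i=8: 212
Match at i=8, j=12: n = 8·13 + 12 = 116.

116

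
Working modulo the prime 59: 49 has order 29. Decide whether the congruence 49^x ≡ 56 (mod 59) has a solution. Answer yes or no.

no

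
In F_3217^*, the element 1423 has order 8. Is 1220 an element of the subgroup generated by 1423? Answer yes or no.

no

⟨1423⟩ has order 8; its elements mod 3217 are {1, 633, 1423, 1436, 1781, 1794, 2584, 3216}.
1220 is not in this set.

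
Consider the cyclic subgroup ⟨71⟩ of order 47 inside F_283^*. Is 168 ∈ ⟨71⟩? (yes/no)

yes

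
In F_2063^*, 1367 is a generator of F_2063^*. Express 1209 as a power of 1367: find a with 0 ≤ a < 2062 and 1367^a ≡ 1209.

Baby-step giant-step with m = ceil(sqrt(2062)) = 46.
Baby table (1367^j mod 2063 for j=0..45):
  0:1  1:1367  2:1674  3:491  4:722  5:860  6:1773  7:1729
  8:1408  9:2020  10:1046  11:223  12:1580  13:1962  14:154  15:92
  16:1984  17:1346  18:1849  19:408  20:726  21:139  22:217  23:1630
  24:170  25:1334  26:1949  27:950  28:1023  29:1790  30:212  31:984
  32:52  33:942  34:402  35:776  36:410  37:1397  38:1424  39:1199
  40:1011  41:1890  42:754  43:1281  44:1703  45:937
Giant step factor: 1367^(-46) ≡ 93 (mod 2063).
Scan 1209·93^i mod 2063 for i = 0, 1, …:
  i=0: 1209   i=1: 1035   i=2: 1357   i=3: 358
  i=4: 286   i=5: 1842   i=6: 77   i=7: 972
  i=8: 1687   i=9: 103   i=10: 1327   i=11: 1694
  i=12: 754
Match at i=12, j=42: a = 12·46 + 42 = 594.

594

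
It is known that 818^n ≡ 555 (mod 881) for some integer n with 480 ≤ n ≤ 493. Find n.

485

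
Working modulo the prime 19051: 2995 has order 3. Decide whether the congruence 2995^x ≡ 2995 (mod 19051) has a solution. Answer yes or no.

yes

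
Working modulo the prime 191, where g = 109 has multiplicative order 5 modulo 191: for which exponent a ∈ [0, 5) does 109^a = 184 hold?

4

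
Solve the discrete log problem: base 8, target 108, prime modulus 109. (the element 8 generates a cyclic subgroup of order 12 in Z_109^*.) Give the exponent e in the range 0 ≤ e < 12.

6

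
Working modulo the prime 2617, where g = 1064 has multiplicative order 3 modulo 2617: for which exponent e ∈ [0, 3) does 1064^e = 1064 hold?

1

Successive powers of 1064 modulo 2617:
  1064^0=1  1064^1=1064
So 1064^1 ≡ 1064 (mod 2617), giving e = 1.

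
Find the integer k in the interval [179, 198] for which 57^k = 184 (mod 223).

185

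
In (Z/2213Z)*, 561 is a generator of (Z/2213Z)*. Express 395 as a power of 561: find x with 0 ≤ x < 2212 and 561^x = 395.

1911

Baby-step giant-step with m = ceil(sqrt(2212)) = 48.
Baby table (561^j mod 2213 for j=0..47):
  0:1  1:561  2:475  3:915  4:2112  5:877  6:711  7:531
  8:1349  9:2156  10:1218  11:1694  12:957  13:1331  14:910  15:1520
  16:715  17:562  18:1036  19:1390  20:814  21:776  22:1588  23:1242
  24:1880  25:1292  26:1161  27:699  28:438  29:75  30:28  31:217
  32:22  33:1277  34:1598  35:213  36:2204  37:1590  38:151  39:617
  40:909  41:959  42:240  43:1860  44:1137  45:513  46:103  47:245
Giant step factor: 561^(-48) ≡ 1963 (mod 2213).
Scan 395·1963^i mod 2213 for i = 0, 1, …:
  i=0: 395   i=1: 835   i=2: 1485   i=3: 534
  i=4: 1493   i=5: 747   i=6: 1355   i=7: 2052
  i=8: 416   i=9: 11     …   i=38: 1405
  i=39: 617
Match at i=39, j=39: x = 39·48 + 39 = 1911.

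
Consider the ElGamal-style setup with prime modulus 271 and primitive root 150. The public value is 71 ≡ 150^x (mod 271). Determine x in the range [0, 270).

Successive powers of 150 modulo 271:
  150^0=1  150^1=150  150^2=7  150^3=237  150^4=49  150^5=33
  150^6=72  150^7=231  150^8=233  150^9=262  150^10=5  150^11=208
  150^12=35  150^13=101  150^14=245  150^15=165  150^16=89  150^17=71
So 150^17 ≡ 71 (mod 271), giving x = 17.

17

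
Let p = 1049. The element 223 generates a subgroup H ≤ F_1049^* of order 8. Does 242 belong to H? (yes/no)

⟨223⟩ has order 8; its elements mod 1049 are {1, 223, 426, 461, 588, 623, 826, 1048}.
242 is not in this set.

no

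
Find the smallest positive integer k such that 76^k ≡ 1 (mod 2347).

The order of 76 must divide p − 1 = 2346 = 2 · 3 · 17 · 23.
Divisors: 1, 2, 3, 6, 17, 23, 34, 46, 51, 69, 102, 138, 391, 782, 1173, 2346.
Check each in increasing order: 76^1 ≡ 76;  76^2 ≡ 1082;  76^3 ≡ 87;  76^6 ≡ 528;  76^17 ≡ 2146;  76^23 ≡ 1834;  76^34 ≡ 502;  76^46 ≡ 305;  76^51 ≡ 19;  76^69 ≡ 784;  76^102 ≡ 361;  76^138 ≡ 2089;  76^391 ≡ 1.
Smallest exponent giving 1 is 391.

391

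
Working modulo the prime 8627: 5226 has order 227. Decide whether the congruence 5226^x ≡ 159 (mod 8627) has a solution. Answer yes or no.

no

159 ∈ ⟨5226⟩ iff 159^227 ≡ 1 (mod 8627), since |⟨5226⟩| = 227.
159^227 mod 8627 = 7465.
Since 7465 ≠ 1, 159 does not lie in the subgroup.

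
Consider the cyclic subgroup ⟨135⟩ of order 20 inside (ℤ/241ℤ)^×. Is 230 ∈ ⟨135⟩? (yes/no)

no

230 ∈ ⟨135⟩ iff 230^20 ≡ 1 (mod 241), since |⟨135⟩| = 20.
230^20 mod 241 = 237.
Since 237 ≠ 1, 230 does not lie in the subgroup.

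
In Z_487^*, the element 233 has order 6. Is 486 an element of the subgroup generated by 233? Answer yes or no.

yes

⟨233⟩ has order 6; its elements mod 487 are {1, 232, 233, 254, 255, 486}.
486 is in this set.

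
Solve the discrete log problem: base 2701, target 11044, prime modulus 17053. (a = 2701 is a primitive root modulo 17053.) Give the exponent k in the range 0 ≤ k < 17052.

13401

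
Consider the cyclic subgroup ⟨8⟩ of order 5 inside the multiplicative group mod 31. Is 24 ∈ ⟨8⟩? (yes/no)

no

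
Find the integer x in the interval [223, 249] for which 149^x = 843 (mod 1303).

Compute 149^223 mod 1303 = 673, then multiply by 149 repeatedly:
  149^223=673  149^224=1249  149^225=1075  149^226=1209  149^227=327
  149^228=512  149^229=714  149^230=843
Found 843 at exponent 230.

230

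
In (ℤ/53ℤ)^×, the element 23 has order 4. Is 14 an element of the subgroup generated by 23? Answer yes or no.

no

⟨23⟩ has order 4; its elements mod 53 are {1, 23, 30, 52}.
14 is not in this set.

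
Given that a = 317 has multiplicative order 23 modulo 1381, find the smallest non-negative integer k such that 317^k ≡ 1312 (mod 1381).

19

Successive powers of 317 modulo 1381:
  317^0=1  317^1=317  317^2=1057  317^3=867  317^4=20  317^5=816
  317^6=425  317^7=768  317^8=400  317^9=1129  317^10=214  317^11=169
  317^12=1095  317^13=484  317^14=137  317^15=618  317^16=1185  317^17=13
  317^18=1359  317^19=1312
So 317^19 ≡ 1312 (mod 1381), giving k = 19.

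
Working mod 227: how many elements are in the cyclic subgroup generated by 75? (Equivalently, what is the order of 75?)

The order of 75 must divide p − 1 = 226 = 2 · 113.
Divisors: 1, 2, 113, 226.
Check each in increasing order: 75^1 ≡ 75;  75^2 ≡ 177;  75^113 ≡ 1.
Smallest exponent giving 1 is 113.

113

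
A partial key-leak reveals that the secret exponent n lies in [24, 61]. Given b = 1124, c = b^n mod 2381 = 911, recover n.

26

Compute 1124^24 mod 2381 = 1886, then multiply by 1124 repeatedly:
  1124^24=1886  1124^25=774  1124^26=911
Found 911 at exponent 26.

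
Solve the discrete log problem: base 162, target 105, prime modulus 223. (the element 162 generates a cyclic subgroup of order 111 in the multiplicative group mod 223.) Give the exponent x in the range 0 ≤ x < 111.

33

Baby-step giant-step with m = ceil(sqrt(111)) = 11.
Baby table (162^j mod 223 for j=0..10):
  0:1  1:162  2:153  3:33  4:217  5:143  6:197  7:25
  8:36  9:34  10:156
Giant step factor: 162^(-11) ≡ 55 (mod 223).
Scan 105·55^i mod 223 for i = 0, 1, …:
  i=0: 105   i=1: 200   i=2: 73   i=3: 1
Match at i=3, j=0: x = 3·11 + 0 = 33.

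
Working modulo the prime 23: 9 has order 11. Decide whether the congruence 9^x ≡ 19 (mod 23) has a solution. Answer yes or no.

19 ∈ ⟨9⟩ iff 19^11 ≡ 1 (mod 23), since |⟨9⟩| = 11.
19^11 mod 23 = 22.
Since 22 ≠ 1, 19 does not lie in the subgroup.

no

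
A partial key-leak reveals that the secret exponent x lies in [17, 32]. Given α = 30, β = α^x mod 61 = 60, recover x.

30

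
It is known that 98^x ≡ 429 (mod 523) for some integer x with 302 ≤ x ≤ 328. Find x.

319

Compute 98^302 mod 523 = 249, then multiply by 98 repeatedly:
  98^302=249  98^303=344  98^304=240  98^305=508  98^306=99
  98^307=288  98^308=505  98^309=328  98^310=241  98^311=83
  98^312=289  98^313=80  98^314=518  98^315=33  98^316=96
  98^317=517  98^318=458  98^319=429
Found 429 at exponent 319.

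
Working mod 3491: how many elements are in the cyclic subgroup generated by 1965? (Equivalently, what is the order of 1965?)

The order of 1965 must divide p − 1 = 3490 = 2 · 5 · 349.
Divisors: 1, 2, 5, 10, 349, 698, 1745, 3490.
Check each in increasing order: 1965^1 ≡ 1965;  1965^2 ≡ 179;  1965^5 ≡ 380;  1965^10 ≡ 1269;  1965^349 ≡ 523;  1965^698 ≡ 1231;  1965^1745 ≡ 1.
Smallest exponent giving 1 is 1745.

1745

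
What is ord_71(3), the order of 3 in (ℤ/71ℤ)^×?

35

The order of 3 must divide p − 1 = 70 = 2 · 5 · 7.
Divisors: 1, 2, 5, 7, 10, 14, 35, 70.
Check each in increasing order: 3^1 ≡ 3;  3^2 ≡ 9;  3^5 ≡ 30;  3^7 ≡ 57;  3^10 ≡ 48;  3^14 ≡ 54;  3^35 ≡ 1.
Smallest exponent giving 1 is 35.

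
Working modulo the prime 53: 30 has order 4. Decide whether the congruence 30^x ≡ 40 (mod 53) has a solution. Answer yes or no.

no

⟨30⟩ has order 4; its elements mod 53 are {1, 23, 30, 52}.
40 is not in this set.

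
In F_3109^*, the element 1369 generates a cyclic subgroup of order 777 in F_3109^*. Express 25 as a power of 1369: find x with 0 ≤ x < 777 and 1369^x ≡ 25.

287

Baby-step giant-step with m = ceil(sqrt(777)) = 28.
Baby table (1369^j mod 3109 for j=0..27):
  0:1  1:1369  2:2543  3:2396  4:129  5:2497  6:1602  7:1293
  8:1096  9:1886  10:1464  11:2020  12:1479  13:792  14:2316  15:2533
  16:1142  17:2680  18:300  19:312  20:1195  21:621  22:1392  23:2940
  24:1814  25:2384  26:2355  27:3071
Giant step factor: 1369^(-28) ≡ 1287 (mod 3109).
Scan 25·1287^i mod 3109 for i = 0, 1, …:
  i=0: 25   i=1: 1085   i=2: 454   i=3: 2915
  i=4: 2151   i=5: 1327   i=6: 1008   i=7: 843
  i=8: 3009   i=9: 1878   i=10: 1293
Match at i=10, j=7: x = 10·28 + 7 = 287.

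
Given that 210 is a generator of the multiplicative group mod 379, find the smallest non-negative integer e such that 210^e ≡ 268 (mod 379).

280

Baby-step giant-step with m = ceil(sqrt(378)) = 20.
Baby table (210^j mod 379 for j=0..19):
  0:1  1:210  2:136  3:135  4:304  5:168  6:33  7:108
  8:319  9:286  10:178  11:238  12:331  13:153  14:294  15:342
  16:189  17:274  18:311  19:122
Giant step factor: 210^(-20) ≡ 187 (mod 379).
Scan 268·187^i mod 379 for i = 0, 1, …:
  i=0: 268   i=1: 88   i=2: 159   i=3: 171
  i=4: 141   i=5: 216   i=6: 218   i=7: 213
  i=8: 36   i=9: 289     …   i=13: 227
  i=14: 1
Match at i=14, j=0: e = 14·20 + 0 = 280.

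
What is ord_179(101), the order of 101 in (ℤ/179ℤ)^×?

89

The order of 101 must divide p − 1 = 178 = 2 · 89.
Divisors: 1, 2, 89, 178.
Check each in increasing order: 101^1 ≡ 101;  101^2 ≡ 177;  101^89 ≡ 1.
Smallest exponent giving 1 is 89.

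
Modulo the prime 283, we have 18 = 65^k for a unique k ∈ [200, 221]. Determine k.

Compute 65^200 mod 283 = 10, then multiply by 65 repeatedly:
  65^200=10  65^201=84  65^202=83  65^203=18
Found 18 at exponent 203.

203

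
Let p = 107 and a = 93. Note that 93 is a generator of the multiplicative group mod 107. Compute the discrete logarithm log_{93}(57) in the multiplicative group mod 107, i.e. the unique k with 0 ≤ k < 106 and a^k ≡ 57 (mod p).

Baby-step giant-step with m = ceil(sqrt(106)) = 11.
Baby table (93^j mod 107 for j=0..10):
  0:1  1:93  2:89  3:38  4:3  5:65  6:53  7:7
  8:9  9:88  10:52
Giant step factor: 93^(-11) ≡ 51 (mod 107).
Scan 57·51^i mod 107 for i = 0, 1, …:
  i=0: 57   i=1: 18   i=2: 62   i=3: 59
  i=4: 13   i=5: 21   i=6: 1
Match at i=6, j=0: k = 6·11 + 0 = 66.

66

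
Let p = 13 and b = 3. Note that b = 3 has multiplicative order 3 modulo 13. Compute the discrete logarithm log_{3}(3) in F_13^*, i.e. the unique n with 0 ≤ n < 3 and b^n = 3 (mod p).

Successive powers of 3 modulo 13:
  3^0=1  3^1=3
So 3^1 ≡ 3 (mod 13), giving n = 1.

1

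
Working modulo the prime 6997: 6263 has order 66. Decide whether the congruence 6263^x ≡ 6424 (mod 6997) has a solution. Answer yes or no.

yes

6424 ∈ ⟨6263⟩ iff 6424^66 ≡ 1 (mod 6997), since |⟨6263⟩| = 66.
6424^66 mod 6997 = 1.
Since 1 = 1, 6424 lies in the subgroup.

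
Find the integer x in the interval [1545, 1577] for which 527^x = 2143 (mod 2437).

Compute 527^1545 mod 2437 = 20, then multiply by 527 repeatedly:
  527^1545=20  527^1546=792  527^1547=657  527^1548=185  527^1549=15
  527^1550=594  527^1551=1102  527^1552=748  527^1553=1839  527^1554=1664
  527^1555=2045  527^1556=561  527^1557=770  527^1558=1248  527^1559=2143
Found 2143 at exponent 1559.

1559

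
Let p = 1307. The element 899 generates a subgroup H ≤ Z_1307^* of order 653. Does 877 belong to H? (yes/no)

yes

877 ∈ ⟨899⟩ iff 877^653 ≡ 1 (mod 1307), since |⟨899⟩| = 653.
877^653 mod 1307 = 1.
Since 1 = 1, 877 lies in the subgroup.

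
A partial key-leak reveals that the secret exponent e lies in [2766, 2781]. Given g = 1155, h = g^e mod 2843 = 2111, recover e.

2770

Compute 1155^2766 mod 2843 = 1194, then multiply by 1155 repeatedly:
  1155^2766=1194  1155^2767=215  1155^2768=984  1155^2769=2163  1155^2770=2111
Found 2111 at exponent 2770.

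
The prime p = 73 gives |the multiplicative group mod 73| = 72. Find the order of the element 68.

The order of 68 must divide p − 1 = 72 = 2^3 · 3^2.
Divisors: 1, 2, 3, 4, 6, 8, 9, 12, 18, 24, 36, 72.
Check each in increasing order: 68^1 ≡ 68;  68^2 ≡ 25;  68^3 ≡ 21;  68^4 ≡ 41;  68^6 ≡ 3;  68^8 ≡ 2;  68^9 ≡ 63;  68^12 ≡ 9;  68^18 ≡ 27;  68^24 ≡ 8;  68^36 ≡ 72;  68^72 ≡ 1.
Smallest exponent giving 1 is 72.

72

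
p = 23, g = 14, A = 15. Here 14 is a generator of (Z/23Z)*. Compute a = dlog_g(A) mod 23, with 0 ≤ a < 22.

5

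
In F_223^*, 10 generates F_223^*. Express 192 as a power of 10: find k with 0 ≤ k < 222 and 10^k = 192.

Successive powers of 10 modulo 223:
  10^0=1  10^1=10  10^2=100  10^3=108  10^4=188  10^5=96
  10^6=68  10^7=11  10^8=110  10^9=208  10^10=73  10^11=61
  10^12=164  10^13=79  10^14=121  10^15=95  10^16=58  10^17=134
  10^18=2  10^19=20  10^20=200  10^21=216  10^22=153  10^23=192
So 10^23 ≡ 192 (mod 223), giving k = 23.

23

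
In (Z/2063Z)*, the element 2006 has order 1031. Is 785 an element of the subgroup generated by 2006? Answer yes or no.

yes

785 ∈ ⟨2006⟩ iff 785^1031 ≡ 1 (mod 2063), since |⟨2006⟩| = 1031.
785^1031 mod 2063 = 1.
Since 1 = 1, 785 lies in the subgroup.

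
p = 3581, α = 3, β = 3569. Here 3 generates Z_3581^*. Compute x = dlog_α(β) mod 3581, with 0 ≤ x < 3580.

493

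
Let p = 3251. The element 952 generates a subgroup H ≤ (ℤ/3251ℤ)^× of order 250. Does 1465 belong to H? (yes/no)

1465 ∈ ⟨952⟩ iff 1465^250 ≡ 1 (mod 3251), since |⟨952⟩| = 250.
1465^250 mod 3251 = 1.
Since 1 = 1, 1465 lies in the subgroup.

yes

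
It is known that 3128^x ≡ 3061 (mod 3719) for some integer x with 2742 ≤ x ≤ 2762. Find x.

2761

Compute 3128^2742 mod 3719 = 942, then multiply by 3128 repeatedly:
  3128^2742=942  3128^2743=1128  3128^2744=2772  3128^2745=1827  3128^2746=2472
  3128^2747=615  3128^2748=997  3128^2749=2094  3128^2750=873  3128^2751=998
  3128^2752=1503  3128^2753=568  3128^2754=2741  3128^2755=1553  3128^2756=770
  3128^2757=2367  3128^2758=3166  3128^2759=3270  3128^2760=1310  3128^2761=3061
Found 3061 at exponent 2761.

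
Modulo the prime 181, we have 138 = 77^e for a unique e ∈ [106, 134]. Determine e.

130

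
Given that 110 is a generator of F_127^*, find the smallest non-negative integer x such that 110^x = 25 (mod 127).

114

Baby-step giant-step with m = ceil(sqrt(126)) = 12.
Baby table (110^j mod 127 for j=0..11):
  0:1  1:110  2:35  3:40  4:82  5:3  6:76  7:105
  8:120  9:119  10:9  11:101
Giant step factor: 110^(-12) ≡ 25 (mod 127).
Scan 25·25^i mod 127 for i = 0, 1, …:
  i=0: 25   i=1: 117   i=2: 4   i=3: 100
  i=4: 87   i=5: 16   i=6: 19   i=7: 94
  i=8: 64   i=9: 76
Match at i=9, j=6: x = 9·12 + 6 = 114.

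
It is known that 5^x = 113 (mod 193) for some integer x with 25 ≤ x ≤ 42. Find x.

Compute 5^25 mod 193 = 22, then multiply by 5 repeatedly:
  5^25=22  5^26=110  5^27=164  5^28=48  5^29=47
  5^30=42  5^31=17  5^32=85  5^33=39  5^34=2
  5^35=10  5^36=50  5^37=57  5^38=92  5^39=74
  5^40=177  5^41=113
Found 113 at exponent 41.

41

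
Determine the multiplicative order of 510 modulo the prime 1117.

372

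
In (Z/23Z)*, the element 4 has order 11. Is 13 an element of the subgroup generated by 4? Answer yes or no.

yes

⟨4⟩ has order 11; its elements mod 23 are {1, 2, 3, 4, 6, 8, 9, 12, 13, 16, 18}.
13 is in this set.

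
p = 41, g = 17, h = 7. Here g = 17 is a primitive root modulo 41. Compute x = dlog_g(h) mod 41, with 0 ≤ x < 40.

Successive powers of 17 modulo 41:
  17^0=1  17^1=17  17^2=2  17^3=34  17^4=4  17^5=27
  17^6=8  17^7=13  17^8=16  17^9=26  17^10=32  17^11=11
  17^12=23  17^13=22  17^14=5  17^15=3  17^16=10  17^17=6
  17^18=20  17^19=12  17^20=40  17^21=24  17^22=39  17^23=7
So 17^23 ≡ 7 (mod 41), giving x = 23.

23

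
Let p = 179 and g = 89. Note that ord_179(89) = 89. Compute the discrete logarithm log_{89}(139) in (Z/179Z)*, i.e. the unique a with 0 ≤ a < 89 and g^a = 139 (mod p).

37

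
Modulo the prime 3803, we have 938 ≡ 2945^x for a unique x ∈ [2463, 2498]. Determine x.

2492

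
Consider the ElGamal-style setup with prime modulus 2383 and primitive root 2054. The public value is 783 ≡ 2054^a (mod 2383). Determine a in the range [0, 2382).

95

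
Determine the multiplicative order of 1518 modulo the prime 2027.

2026

The order of 1518 must divide p − 1 = 2026 = 2 · 1013.
Divisors: 1, 2, 1013, 2026.
Check each in increasing order: 1518^1 ≡ 1518;  1518^2 ≡ 1652;  1518^1013 ≡ 2026;  1518^2026 ≡ 1.
Smallest exponent giving 1 is 2026.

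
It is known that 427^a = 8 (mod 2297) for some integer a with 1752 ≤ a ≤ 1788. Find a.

Compute 427^1752 mod 2297 = 564, then multiply by 427 repeatedly:
  427^1752=564  427^1753=1940  427^1754=1460  427^1755=933  427^1756=1010
  427^1757=1731  427^1758=1800  427^1759=1402  427^1760=1434  427^1761=1316
  427^1762=1464  427^1763=344  427^1764=2177  427^1765=1591  427^1766=1742
  427^1767=1903  427^1768=1740  427^1769=1049  427^1770=8
Found 8 at exponent 1770.

1770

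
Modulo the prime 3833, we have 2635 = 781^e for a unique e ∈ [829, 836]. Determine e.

829

Compute 781^829 mod 3833 = 2635, then multiply by 781 repeatedly:
  781^829=2635
Found 2635 at exponent 829.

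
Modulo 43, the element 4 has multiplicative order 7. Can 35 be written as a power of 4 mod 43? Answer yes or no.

yes

35 ∈ ⟨4⟩ iff 35^7 ≡ 1 (mod 43), since |⟨4⟩| = 7.
35^7 mod 43 = 1.
Since 1 = 1, 35 lies in the subgroup.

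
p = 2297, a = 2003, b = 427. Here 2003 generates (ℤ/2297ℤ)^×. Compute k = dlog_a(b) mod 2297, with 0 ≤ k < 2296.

279

Baby-step giant-step with m = ceil(sqrt(2296)) = 48.
Baby table (2003^j mod 2297 for j=0..47):
  0:1  1:2003  2:1447  3:1824  4:1242  5:75  6:920  7:566
  8:1277  9:1270  10:1031  11:90  12:1104  13:1598  14:1073  15:1524
  16:2156  17:108  18:406  19:80  20:1747  21:910  22:1209  23:589
  24:1406  25:96  26:1637  27:1092  28:532  29:2085  30:309  31:1034
  32:1505  33:851  34:179  35:205  36:1749  37:322  38:1806  39:1940
  40:1593  41:246  42:1180  43:2224  44:789  45:31  46:74  47:1214
Giant step factor: 2003^(-48) ≡ 790 (mod 2297).
Scan 427·790^i mod 2297 for i = 0, 1, …:
  i=0: 427   i=1: 1968   i=2: 1948   i=3: 2227
  i=4: 2125   i=5: 1940
Match at i=5, j=39: k = 5·48 + 39 = 279.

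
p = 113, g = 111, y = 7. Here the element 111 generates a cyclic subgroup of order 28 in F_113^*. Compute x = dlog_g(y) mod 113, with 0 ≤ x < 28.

Successive powers of 111 modulo 113:
  111^0=1  111^1=111  111^2=4  111^3=105  111^4=16  111^5=81
  111^6=64  111^7=98  111^8=30  111^9=53  111^10=7
So 111^10 ≡ 7 (mod 113), giving x = 10.

10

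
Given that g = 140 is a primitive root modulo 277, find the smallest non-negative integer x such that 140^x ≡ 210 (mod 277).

2

Baby-step giant-step with m = ceil(sqrt(276)) = 17.
Baby table (140^j mod 277 for j=0..16):
  0:1  1:140  2:210  3:38  4:57  5:224  6:59  7:227
  8:202  9:26  10:39  11:197  12:157  13:97  14:7  15:149
  16:85
Giant step factor: 140^(-17) ≡ 151 (mod 277).
Scan 210·151^i mod 277 for i = 0, 1, …:
  i=0: 210
Match at i=0, j=2: x = 0·17 + 2 = 2.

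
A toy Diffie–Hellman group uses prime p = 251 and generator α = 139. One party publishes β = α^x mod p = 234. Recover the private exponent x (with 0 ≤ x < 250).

Baby-step giant-step with m = ceil(sqrt(250)) = 16.
Baby table (139^j mod 251 for j=0..15):
  0:1  1:139  2:245  3:170  4:36  5:235  6:35  7:96
  8:41  9:177  10:5  11:193  12:221  13:97  14:180  15:171
Giant step factor: 139^(-16) ≡ 142 (mod 251).
Scan 234·142^i mod 251 for i = 0, 1, …:
  i=0: 234   i=1: 96
Match at i=1, j=7: x = 1·16 + 7 = 23.

23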